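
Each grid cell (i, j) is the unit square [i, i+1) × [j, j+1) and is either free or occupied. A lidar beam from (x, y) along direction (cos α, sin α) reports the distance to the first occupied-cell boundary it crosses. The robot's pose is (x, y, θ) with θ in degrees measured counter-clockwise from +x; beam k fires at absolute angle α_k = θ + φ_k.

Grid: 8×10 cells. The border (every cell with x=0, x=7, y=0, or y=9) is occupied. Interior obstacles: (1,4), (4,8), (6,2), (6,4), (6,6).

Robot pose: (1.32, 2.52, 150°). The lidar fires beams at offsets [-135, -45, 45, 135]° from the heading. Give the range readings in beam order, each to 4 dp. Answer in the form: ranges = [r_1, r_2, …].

beam 1: φ=-135°, α=15°
  dir = (cos 15°, sin 15°) = (0.9659, 0.2588); from cell (1,2)
  next x-line at t=0.7040, next y-line at t=1.8546; Δt_x=1.0353, Δt_y=3.8637
    x: enter (2,2) at t=0.7040
    x: enter (3,2) at t=1.7393
    y: enter (3,3) at t=1.8546
    x: enter (4,3) at t=2.7745
    x: enter (5,3) at t=3.8098
    x: enter (6,3) at t=4.8451
    y: enter (6,4) at t=5.7183 ← occupied
  → r_1 = 5.7183
beam 2: φ=-45°, α=105°
  dir = (cos 105°, sin 105°) = (-0.2588, 0.9659); from cell (1,2)
  next x-line at t=1.2364, next y-line at t=0.4969; Δt_x=3.8637, Δt_y=1.0353
    y: enter (1,3) at t=0.4969
    x: enter (0,3) at t=1.2364 ← occupied
  → r_2 = 1.2364
beam 3: φ=45°, α=195°
  dir = (cos 195°, sin 195°) = (-0.9659, -0.2588); from cell (1,2)
  next x-line at t=0.3313, next y-line at t=2.0091; Δt_x=1.0353, Δt_y=3.8637
    x: enter (0,2) at t=0.3313 ← occupied
  → r_3 = 0.3313
beam 4: φ=135°, α=285°
  dir = (cos 285°, sin 285°) = (0.2588, -0.9659); from cell (1,2)
  next x-line at t=2.6273, next y-line at t=0.5383; Δt_x=3.8637, Δt_y=1.0353
    y: enter (1,1) at t=0.5383
    y: enter (1,0) at t=1.5736 ← occupied
  → r_4 = 1.5736

ranges = [5.7183, 1.2364, 0.3313, 1.5736]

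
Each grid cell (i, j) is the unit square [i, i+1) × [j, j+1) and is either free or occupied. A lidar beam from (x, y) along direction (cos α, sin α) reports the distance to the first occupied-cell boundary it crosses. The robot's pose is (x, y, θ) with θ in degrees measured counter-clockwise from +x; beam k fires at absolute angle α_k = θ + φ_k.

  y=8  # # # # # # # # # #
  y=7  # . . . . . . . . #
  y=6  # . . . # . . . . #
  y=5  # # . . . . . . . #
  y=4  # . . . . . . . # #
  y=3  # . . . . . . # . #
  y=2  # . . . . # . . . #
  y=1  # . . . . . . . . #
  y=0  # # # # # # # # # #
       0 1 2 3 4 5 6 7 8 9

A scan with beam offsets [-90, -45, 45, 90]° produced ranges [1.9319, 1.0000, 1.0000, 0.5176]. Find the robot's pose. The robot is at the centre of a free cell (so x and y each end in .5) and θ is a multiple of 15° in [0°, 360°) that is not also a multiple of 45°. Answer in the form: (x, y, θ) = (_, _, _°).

Enumerate (i+0.5, j+0.5, θ) over the 51 free cells and 16 admissible headings. For each, cast all 4 beams and compare to the given ranges.
  (1.5, 1.5, 105°): beam 1 = 3.6235 ≠ 1.9319 ✗
  (5.5, 4.5, 345°): beam 1 = 1.5529 ≠ 1.9319 ✗
  (2.5, 2.5, 300°): beam 1 = 1.7321 ≠ 1.9319 ✗
  (7.5, 7.5, 300°): beam 1 = 2.8868 ≠ 1.9319 ✗
  …
  (6.5, 1.5, 165°): r_1=1.9319, r_2=1.0000, r_3=1.0000, r_4=0.5176 — all match ✓
Unique over the lattice → pose = (6.5, 1.5, 165°).

(x, y, θ) = (6.5, 1.5, 165°)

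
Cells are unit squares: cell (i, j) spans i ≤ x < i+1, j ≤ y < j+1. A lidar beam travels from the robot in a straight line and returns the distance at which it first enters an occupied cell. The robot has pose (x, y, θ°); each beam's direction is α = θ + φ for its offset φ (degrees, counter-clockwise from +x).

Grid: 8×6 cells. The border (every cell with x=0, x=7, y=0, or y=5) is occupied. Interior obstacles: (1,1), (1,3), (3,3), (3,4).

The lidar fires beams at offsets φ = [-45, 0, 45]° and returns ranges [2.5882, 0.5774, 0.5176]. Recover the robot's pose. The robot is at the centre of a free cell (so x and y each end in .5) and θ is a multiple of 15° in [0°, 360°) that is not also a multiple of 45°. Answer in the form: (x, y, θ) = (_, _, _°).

Candidates: 20 free-cell centres × 16 headings = 320 poses. Raycast each; keep the one whose scan matches to 4 dp.
  (5.5, 4.5, 150°): beam 1 = 0.5176 ≠ 2.5882 ✗
  (1.5, 4.5, 240°): beam 1 = 0.5176 ≠ 2.5882 ✗
  (2.5, 1.5, 60°): beam 1 = 4.6587 ≠ 2.5882 ✗
  …
  (2.5, 3.5, 330°): r_1=2.5882, r_2=0.5774, r_3=0.5176 — all match ✓
Only this pose fits every beam.

(x, y, θ) = (2.5, 3.5, 330°)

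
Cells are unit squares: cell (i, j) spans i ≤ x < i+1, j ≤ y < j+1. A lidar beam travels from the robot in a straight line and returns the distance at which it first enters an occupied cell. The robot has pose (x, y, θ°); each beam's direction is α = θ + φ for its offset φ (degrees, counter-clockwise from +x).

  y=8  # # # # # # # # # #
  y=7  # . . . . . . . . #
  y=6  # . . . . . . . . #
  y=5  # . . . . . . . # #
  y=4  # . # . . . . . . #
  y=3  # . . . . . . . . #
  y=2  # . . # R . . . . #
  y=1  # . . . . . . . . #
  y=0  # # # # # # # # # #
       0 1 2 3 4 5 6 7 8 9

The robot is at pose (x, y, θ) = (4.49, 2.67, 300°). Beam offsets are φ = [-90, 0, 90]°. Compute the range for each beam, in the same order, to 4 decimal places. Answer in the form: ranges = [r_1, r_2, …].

ranges = [0.5658, 1.9283, 4.6600]

beam 1: φ=-90°, α=210°
  dir = (cos 210°, sin 210°) = (-0.8660, -0.5000); from cell (4,2)
  next x-line at t=0.5658, next y-line at t=1.3400; Δt_x=1.1547, Δt_y=2.0000
    x: enter (3,2) at t=0.5658 ← occupied
  → r_1 = 0.5658
beam 2: φ=0°, α=300°
  dir = (cos 300°, sin 300°) = (0.5000, -0.8660); from cell (4,2)
  next x-line at t=1.0200, next y-line at t=0.7736; Δt_x=2.0000, Δt_y=1.1547
    y: enter (4,1) at t=0.7736
    x: enter (5,1) at t=1.0200
    y: enter (5,0) at t=1.9283 ← occupied
  → r_2 = 1.9283
beam 3: φ=90°, α=30°
  dir = (cos 30°, sin 30°) = (0.8660, 0.5000); from cell (4,2)
  next x-line at t=0.5889, next y-line at t=0.6600; Δt_x=1.1547, Δt_y=2.0000
    x: enter (5,2) at t=0.5889
    y: enter (5,3) at t=0.6600
    x: enter (6,3) at t=1.7436
    y: enter (6,4) at t=2.6600
    x: enter (7,4) at t=2.8983
    x: enter (8,4) at t=4.0530
    y: enter (8,5) at t=4.6600 ← occupied
  → r_3 = 4.6600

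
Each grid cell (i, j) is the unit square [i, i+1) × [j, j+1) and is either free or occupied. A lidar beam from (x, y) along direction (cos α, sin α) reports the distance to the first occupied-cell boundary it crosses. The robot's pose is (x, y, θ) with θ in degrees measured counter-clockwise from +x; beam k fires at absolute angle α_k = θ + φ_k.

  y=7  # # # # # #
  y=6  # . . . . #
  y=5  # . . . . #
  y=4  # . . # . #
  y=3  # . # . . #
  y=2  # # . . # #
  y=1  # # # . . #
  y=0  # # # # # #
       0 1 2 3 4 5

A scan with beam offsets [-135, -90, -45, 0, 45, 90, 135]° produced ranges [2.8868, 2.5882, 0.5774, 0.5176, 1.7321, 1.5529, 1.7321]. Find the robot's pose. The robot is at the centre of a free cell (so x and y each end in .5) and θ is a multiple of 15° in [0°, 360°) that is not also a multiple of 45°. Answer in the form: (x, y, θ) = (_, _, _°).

(x, y, θ) = (3.5, 5.5, 285°)

The pose lattice has 18·16 = 288 candidates. Test each by forward raycasting.
  (1.5, 3.5, 240°): beam 1 = 1.9319 ≠ 2.8868 ✗
  (1.5, 3.5, 165°): beam 1 = 0.5774 ≠ 2.8868 ✗
  (3.5, 5.5, 30°): beam 1 = 0.5176 ≠ 2.8868 ✗
  (1.5, 5.5, 120°): beam 1 = 1.9319 ≠ 2.8868 ✗
  …
  (3.5, 5.5, 285°): r_1=2.8868, r_2=2.5882, r_3=0.5774, r_4=0.5176, r_5=1.7321, r_6=1.5529, r_7=1.7321 — all match ✓
No second candidate reproduces the full scan.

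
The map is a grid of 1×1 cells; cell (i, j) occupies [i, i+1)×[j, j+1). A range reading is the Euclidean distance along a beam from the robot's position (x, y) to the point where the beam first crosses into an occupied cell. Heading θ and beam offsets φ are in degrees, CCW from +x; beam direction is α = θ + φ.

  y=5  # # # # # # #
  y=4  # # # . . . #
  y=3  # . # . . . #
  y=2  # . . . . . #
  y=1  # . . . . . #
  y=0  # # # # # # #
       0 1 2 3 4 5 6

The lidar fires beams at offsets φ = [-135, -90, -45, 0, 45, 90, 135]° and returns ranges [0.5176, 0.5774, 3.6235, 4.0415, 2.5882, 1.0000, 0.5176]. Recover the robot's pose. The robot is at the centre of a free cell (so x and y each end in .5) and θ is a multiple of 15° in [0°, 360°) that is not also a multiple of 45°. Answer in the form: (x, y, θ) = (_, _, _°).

(x, y, θ) = (3.5, 4.5, 300°)

The pose lattice has 17·16 = 272 candidates. Test each by forward raycasting.
  (1.5, 2.5, 285°): beam 1 = 0.5774 ≠ 0.5176 ✗
  (3.5, 1.5, 195°): beam 1 = 4.0415 ≠ 0.5176 ✗
  (3.5, 4.5, 150°): beam 1 = 1.9319 ≠ 0.5176 ✗
  (4.5, 1.5, 345°): beam 1 = 1.0000 ≠ 0.5176 ✗
  …
  (3.5, 4.5, 300°): r_1=0.5176, r_2=0.5774, r_3=3.6235, r_4=4.0415, r_5=2.5882, r_6=1.0000, r_7=0.5176 — all match ✓
Unique over the lattice → pose = (3.5, 4.5, 300°).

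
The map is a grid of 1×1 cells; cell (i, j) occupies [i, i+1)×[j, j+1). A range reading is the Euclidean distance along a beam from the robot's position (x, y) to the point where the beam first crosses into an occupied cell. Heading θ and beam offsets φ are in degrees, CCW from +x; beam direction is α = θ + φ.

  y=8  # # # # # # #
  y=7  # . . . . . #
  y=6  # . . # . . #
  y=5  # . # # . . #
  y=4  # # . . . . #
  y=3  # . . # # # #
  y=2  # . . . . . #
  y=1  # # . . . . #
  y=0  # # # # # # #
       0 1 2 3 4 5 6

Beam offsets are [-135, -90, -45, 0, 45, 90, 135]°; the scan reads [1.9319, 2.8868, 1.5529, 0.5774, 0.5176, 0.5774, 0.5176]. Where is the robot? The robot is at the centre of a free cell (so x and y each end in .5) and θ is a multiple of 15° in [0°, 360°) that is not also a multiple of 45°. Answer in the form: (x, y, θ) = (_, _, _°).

(x, y, θ) = (1.5, 2.5, 150°)

The pose lattice has 27·16 = 432 candidates. Test each by forward raycasting.
  (5.5, 4.5, 150°): beam 1 = 0.5176 ≠ 1.9319 ✗
  (5.5, 5.5, 150°): beam 1 = 0.5176 ≠ 1.9319 ✗
  (4.5, 7.5, 60°): beam 1 = 3.6235 ≠ 1.9319 ✗
  (4.5, 5.5, 15°): beam 1 = 1.7321 ≠ 1.9319 ✗
  …
  (1.5, 2.5, 150°): r_1=1.9319, r_2=2.8868, r_3=1.5529, r_4=0.5774, r_5=0.5176, r_6=0.5774, r_7=0.5176 — all match ✓
Only this pose fits every beam.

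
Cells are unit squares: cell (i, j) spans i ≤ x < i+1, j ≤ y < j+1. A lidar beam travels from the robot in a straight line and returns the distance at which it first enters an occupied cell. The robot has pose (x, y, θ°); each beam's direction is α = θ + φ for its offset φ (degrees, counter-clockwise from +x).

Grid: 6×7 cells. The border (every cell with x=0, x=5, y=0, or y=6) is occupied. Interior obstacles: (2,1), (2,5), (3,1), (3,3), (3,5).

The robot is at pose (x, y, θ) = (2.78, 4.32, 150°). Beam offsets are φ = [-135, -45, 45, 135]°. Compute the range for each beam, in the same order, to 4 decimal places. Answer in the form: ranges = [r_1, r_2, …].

ranges = [2.2983, 0.7040, 1.8428, 0.8500]

beam 1: φ=-135°, α=15°
  direction (0.9659, 0.2588); cell (2,4); t to first gridline: x 0.2278, y 2.6273 (then +1.0353 / +3.8637)
    (3,4) via x @ 0.2278
    (4,4) via x @ 1.2630
    (5,4) via x @ 2.2983  # hit
  → r_1 = 2.2983
beam 2: φ=-45°, α=105°
  direction (-0.2588, 0.9659); cell (2,4); t to first gridline: x 3.0137, y 0.7040 (then +3.8637 / +1.0353)
    (2,5) via y @ 0.7040  # hit
  → r_2 = 0.7040
beam 3: φ=45°, α=195°
  direction (-0.9659, -0.2588); cell (2,4); t to first gridline: x 0.8075, y 1.2364 (then +1.0353 / +3.8637)
    (1,4) via x @ 0.8075
    (1,3) via y @ 1.2364
    (0,3) via x @ 1.8428  # hit
  → r_3 = 1.8428
beam 4: φ=135°, α=285°
  direction (0.2588, -0.9659); cell (2,4); t to first gridline: x 0.8500, y 0.3313 (then +3.8637 / +1.0353)
    (2,3) via y @ 0.3313
    (3,3) via x @ 0.8500  # hit
  → r_4 = 0.8500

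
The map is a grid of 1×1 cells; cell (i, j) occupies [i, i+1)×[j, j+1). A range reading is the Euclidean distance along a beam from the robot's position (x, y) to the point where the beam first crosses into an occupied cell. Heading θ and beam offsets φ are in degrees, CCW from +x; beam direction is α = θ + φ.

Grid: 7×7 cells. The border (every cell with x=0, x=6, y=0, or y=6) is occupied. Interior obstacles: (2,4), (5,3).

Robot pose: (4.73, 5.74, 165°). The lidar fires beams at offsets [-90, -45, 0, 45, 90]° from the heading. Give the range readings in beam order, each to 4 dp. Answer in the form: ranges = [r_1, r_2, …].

ranges = [0.2692, 0.3002, 1.0046, 1.9976, 4.9072]

beam 1: φ=-90°, α=75°
  dir = (cos 75°, sin 75°) = (0.2588, 0.9659); from cell (4,5)
  next x-line at t=1.0432, next y-line at t=0.2692; Δt_x=3.8637, Δt_y=1.0353
    y: enter (4,6) at t=0.2692 ← occupied
  → r_1 = 0.2692
beam 2: φ=-45°, α=120°
  dir = (cos 120°, sin 120°) = (-0.5000, 0.8660); from cell (4,5)
  next x-line at t=1.4600, next y-line at t=0.3002; Δt_x=2.0000, Δt_y=1.1547
    y: enter (4,6) at t=0.3002 ← occupied
  → r_2 = 0.3002
beam 3: φ=0°, α=165°
  dir = (cos 165°, sin 165°) = (-0.9659, 0.2588); from cell (4,5)
  next x-line at t=0.7558, next y-line at t=1.0046; Δt_x=1.0353, Δt_y=3.8637
    x: enter (3,5) at t=0.7558
    y: enter (3,6) at t=1.0046 ← occupied
  → r_3 = 1.0046
beam 4: φ=45°, α=210°
  dir = (cos 210°, sin 210°) = (-0.8660, -0.5000); from cell (4,5)
  next x-line at t=0.8429, next y-line at t=1.4800; Δt_x=1.1547, Δt_y=2.0000
    x: enter (3,5) at t=0.8429
    y: enter (3,4) at t=1.4800
    x: enter (2,4) at t=1.9976 ← occupied
  → r_4 = 1.9976
beam 5: φ=90°, α=255°
  dir = (cos 255°, sin 255°) = (-0.2588, -0.9659); from cell (4,5)
  next x-line at t=2.8205, next y-line at t=0.7661; Δt_x=3.8637, Δt_y=1.0353
    y: enter (4,4) at t=0.7661
    y: enter (4,3) at t=1.8014
    x: enter (3,3) at t=2.8205
    y: enter (3,2) at t=2.8367
    y: enter (3,1) at t=3.8719
    y: enter (3,0) at t=4.9072 ← occupied
  → r_5 = 4.9072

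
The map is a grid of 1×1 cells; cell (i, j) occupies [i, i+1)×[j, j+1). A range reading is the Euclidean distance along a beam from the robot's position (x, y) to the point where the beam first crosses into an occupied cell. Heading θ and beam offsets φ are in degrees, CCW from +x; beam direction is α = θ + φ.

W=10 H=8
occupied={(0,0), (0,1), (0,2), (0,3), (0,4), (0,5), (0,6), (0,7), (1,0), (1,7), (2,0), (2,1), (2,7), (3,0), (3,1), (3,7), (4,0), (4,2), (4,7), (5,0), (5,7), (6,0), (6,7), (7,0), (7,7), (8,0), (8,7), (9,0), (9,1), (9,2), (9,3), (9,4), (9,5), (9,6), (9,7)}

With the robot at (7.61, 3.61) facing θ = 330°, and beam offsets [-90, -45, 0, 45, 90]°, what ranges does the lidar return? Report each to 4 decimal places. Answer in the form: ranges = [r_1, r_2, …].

beam 1: φ=-90°, α=240°
  cosα=-0.5000 sinα=-0.8660 | (7,3) | tMaxX 1.2200 tMaxY 0.7044 | tΔX 2.0000 tΔY 1.1547
    t=0.7044 [y] (7,2)
    t=1.2200 [x] (6,2)
    t=1.8591 [y] (6,1)
    t=3.0138 [y] (6,0) — stop
  → r_1 = 3.0138
beam 2: φ=-45°, α=285°
  cosα=0.2588 sinα=-0.9659 | (7,3) | tMaxX 1.5068 tMaxY 0.6315 | tΔX 3.8637 tΔY 1.0353
    t=0.6315 [y] (7,2)
    t=1.5068 [x] (8,2)
    t=1.6668 [y] (8,1)
    t=2.7021 [y] (8,0) — stop
  → r_2 = 2.7021
beam 3: φ=0°, α=330°
  cosα=0.8660 sinα=-0.5000 | (7,3) | tMaxX 0.4503 tMaxY 1.2200 | tΔX 1.1547 tΔY 2.0000
    t=0.4503 [x] (8,3)
    t=1.2200 [y] (8,2)
    t=1.6050 [x] (9,2) — stop
  → r_3 = 1.6050
beam 4: φ=45°, α=15°
  cosα=0.9659 sinα=0.2588 | (7,3) | tMaxX 0.4038 tMaxY 1.5068 | tΔX 1.0353 tΔY 3.8637
    t=0.4038 [x] (8,3)
    t=1.4390 [x] (9,3) — stop
  → r_4 = 1.4390
beam 5: φ=90°, α=60°
  cosα=0.5000 sinα=0.8660 | (7,3) | tMaxX 0.7800 tMaxY 0.4503 | tΔX 2.0000 tΔY 1.1547
    t=0.4503 [y] (7,4)
    t=0.7800 [x] (8,4)
    t=1.6050 [y] (8,5)
    t=2.7597 [y] (8,6)
    t=2.7800 [x] (9,6) — stop
  → r_5 = 2.7800

ranges = [3.0138, 2.7021, 1.6050, 1.4390, 2.7800]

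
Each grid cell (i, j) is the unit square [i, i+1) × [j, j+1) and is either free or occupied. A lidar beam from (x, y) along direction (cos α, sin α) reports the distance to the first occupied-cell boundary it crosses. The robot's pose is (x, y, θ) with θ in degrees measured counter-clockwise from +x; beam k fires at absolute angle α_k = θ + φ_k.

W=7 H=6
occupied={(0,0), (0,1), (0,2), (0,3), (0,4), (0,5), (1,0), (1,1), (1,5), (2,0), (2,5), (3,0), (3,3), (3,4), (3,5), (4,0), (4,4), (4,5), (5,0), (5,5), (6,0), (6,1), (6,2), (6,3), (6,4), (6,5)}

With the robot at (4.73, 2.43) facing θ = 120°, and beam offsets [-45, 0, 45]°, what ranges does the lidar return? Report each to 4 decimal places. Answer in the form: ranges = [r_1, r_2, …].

ranges = [2.6607, 1.4600, 3.8616]

beam 1: φ=-45°, α=75°
  direction (0.2588, 0.9659); cell (4,2); t to first gridline: x 1.0432, y 0.5901 (then +3.8637 / +1.0353)
    (4,3) via y @ 0.5901
    (5,3) via x @ 1.0432
    (5,4) via y @ 1.6254
    (5,5) via y @ 2.6607  # hit
  → r_1 = 2.6607
beam 2: φ=0°, α=120°
  direction (-0.5000, 0.8660); cell (4,2); t to first gridline: x 1.4600, y 0.6582 (then +2.0000 / +1.1547)
    (4,3) via y @ 0.6582
    (3,3) via x @ 1.4600  # hit
  → r_2 = 1.4600
beam 3: φ=45°, α=165°
  direction (-0.9659, 0.2588); cell (4,2); t to first gridline: x 0.7558, y 2.2023 (then +1.0353 / +3.8637)
    (3,2) via x @ 0.7558
    (2,2) via x @ 1.7910
    (2,3) via y @ 2.2023
    (1,3) via x @ 2.8263
    (0,3) via x @ 3.8616  # hit
  → r_3 = 3.8616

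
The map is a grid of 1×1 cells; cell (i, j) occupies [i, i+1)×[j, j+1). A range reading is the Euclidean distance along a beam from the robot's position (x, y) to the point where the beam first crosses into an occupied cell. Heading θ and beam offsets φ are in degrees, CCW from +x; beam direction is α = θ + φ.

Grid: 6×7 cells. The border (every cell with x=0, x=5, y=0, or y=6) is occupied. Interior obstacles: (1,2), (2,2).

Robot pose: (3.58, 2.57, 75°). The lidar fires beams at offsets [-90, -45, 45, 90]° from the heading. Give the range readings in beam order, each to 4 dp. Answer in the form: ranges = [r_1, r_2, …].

ranges = [1.4701, 1.6397, 3.9606, 0.6005]

beam 1: φ=-90°, α=345°
  d=(0.9659,-0.2588)  start (3,2)  tX=0.4348 tY=2.2023  stride 1/|dx|=1.0353 1/|dy|=3.8637
    cross x-line → (4,2), t=0.4348
    cross x-line → (5,2), t=1.4701 (wall)
  → r_1 = 1.4701
beam 2: φ=-45°, α=30°
  d=(0.8660,0.5000)  start (3,2)  tX=0.4850 tY=0.8600  stride 1/|dx|=1.1547 1/|dy|=2.0000
    cross x-line → (4,2), t=0.4850
    cross y-line → (4,3), t=0.8600
    cross x-line → (5,3), t=1.6397 (wall)
  → r_2 = 1.6397
beam 3: φ=45°, α=120°
  d=(-0.5000,0.8660)  start (3,2)  tX=1.1600 tY=0.4965  stride 1/|dx|=2.0000 1/|dy|=1.1547
    cross y-line → (3,3), t=0.4965
    cross x-line → (2,3), t=1.1600
    cross y-line → (2,4), t=1.6512
    cross y-line → (2,5), t=2.8059
    cross x-line → (1,5), t=3.1600
    cross y-line → (1,6), t=3.9606 (wall)
  → r_3 = 3.9606
beam 4: φ=90°, α=165°
  d=(-0.9659,0.2588)  start (3,2)  tX=0.6005 tY=1.6614  stride 1/|dx|=1.0353 1/|dy|=3.8637
    cross x-line → (2,2), t=0.6005 (wall)
  → r_4 = 0.6005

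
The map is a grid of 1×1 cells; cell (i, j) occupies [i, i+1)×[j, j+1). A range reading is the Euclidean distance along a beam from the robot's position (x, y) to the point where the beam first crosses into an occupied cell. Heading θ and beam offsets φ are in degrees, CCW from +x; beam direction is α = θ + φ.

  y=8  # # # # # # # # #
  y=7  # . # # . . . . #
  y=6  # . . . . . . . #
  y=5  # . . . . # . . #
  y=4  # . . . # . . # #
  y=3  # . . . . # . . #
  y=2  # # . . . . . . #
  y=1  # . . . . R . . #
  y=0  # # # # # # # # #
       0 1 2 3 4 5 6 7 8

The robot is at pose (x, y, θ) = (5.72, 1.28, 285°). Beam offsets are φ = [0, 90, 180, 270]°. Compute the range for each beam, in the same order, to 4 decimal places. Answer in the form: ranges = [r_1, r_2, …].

ranges = [0.2899, 2.3604, 1.7807, 1.0818]

beam 1: φ=0°, α=285°
  d=(0.2588,-0.9659)  start (5,1)  tX=1.0818 tY=0.2899  stride 1/|dx|=3.8637 1/|dy|=1.0353
    cross y-line → (5,0), t=0.2899 (wall)
  → r_1 = 0.2899
beam 2: φ=90°, α=15°
  d=(0.9659,0.2588)  start (5,1)  tX=0.2899 tY=2.7819  stride 1/|dx|=1.0353 1/|dy|=3.8637
    cross x-line → (6,1), t=0.2899
    cross x-line → (7,1), t=1.3252
    cross x-line → (8,1), t=2.3604 (wall)
  → r_2 = 2.3604
beam 3: φ=180°, α=105°
  d=(-0.2588,0.9659)  start (5,1)  tX=2.7819 tY=0.7454  stride 1/|dx|=3.8637 1/|dy|=1.0353
    cross y-line → (5,2), t=0.7454
    cross y-line → (5,3), t=1.7807 (wall)
  → r_3 = 1.7807
beam 4: φ=270°, α=195°
  d=(-0.9659,-0.2588)  start (5,1)  tX=0.7454 tY=1.0818  stride 1/|dx|=1.0353 1/|dy|=3.8637
    cross x-line → (4,1), t=0.7454
    cross y-line → (4,0), t=1.0818 (wall)
  → r_4 = 1.0818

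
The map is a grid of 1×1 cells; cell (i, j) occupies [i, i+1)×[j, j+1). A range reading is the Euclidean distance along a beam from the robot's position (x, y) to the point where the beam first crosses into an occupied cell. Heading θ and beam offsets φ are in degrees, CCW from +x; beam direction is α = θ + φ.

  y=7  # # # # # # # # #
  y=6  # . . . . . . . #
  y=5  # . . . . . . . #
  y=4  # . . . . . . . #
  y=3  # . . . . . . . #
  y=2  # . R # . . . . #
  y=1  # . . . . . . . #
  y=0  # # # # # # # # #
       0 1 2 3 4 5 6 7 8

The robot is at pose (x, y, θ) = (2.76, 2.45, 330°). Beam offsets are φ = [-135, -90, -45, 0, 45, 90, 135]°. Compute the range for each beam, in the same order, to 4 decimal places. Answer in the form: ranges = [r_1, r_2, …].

beam 1: φ=-135°, α=195°
  dir = (cos 195°, sin 195°) = (-0.9659, -0.2588); from cell (2,2)
  next x-line at t=0.7868, next y-line at t=1.7387; Δt_x=1.0353, Δt_y=3.8637
    x: enter (1,2) at t=0.7868
    y: enter (1,1) at t=1.7387
    x: enter (0,1) at t=1.8221 ← occupied
  → r_1 = 1.8221
beam 2: φ=-90°, α=240°
  dir = (cos 240°, sin 240°) = (-0.5000, -0.8660); from cell (2,2)
  next x-line at t=1.5200, next y-line at t=0.5196; Δt_x=2.0000, Δt_y=1.1547
    y: enter (2,1) at t=0.5196
    x: enter (1,1) at t=1.5200
    y: enter (1,0) at t=1.6743 ← occupied
  → r_2 = 1.6743
beam 3: φ=-45°, α=285°
  dir = (cos 285°, sin 285°) = (0.2588, -0.9659); from cell (2,2)
  next x-line at t=0.9273, next y-line at t=0.4659; Δt_x=3.8637, Δt_y=1.0353
    y: enter (2,1) at t=0.4659
    x: enter (3,1) at t=0.9273
    y: enter (3,0) at t=1.5012 ← occupied
  → r_3 = 1.5012
beam 4: φ=0°, α=330°
  dir = (cos 330°, sin 330°) = (0.8660, -0.5000); from cell (2,2)
  next x-line at t=0.2771, next y-line at t=0.9000; Δt_x=1.1547, Δt_y=2.0000
    x: enter (3,2) at t=0.2771 ← occupied
  → r_4 = 0.2771
beam 5: φ=45°, α=15°
  dir = (cos 15°, sin 15°) = (0.9659, 0.2588); from cell (2,2)
  next x-line at t=0.2485, next y-line at t=2.1250; Δt_x=1.0353, Δt_y=3.8637
    x: enter (3,2) at t=0.2485 ← occupied
  → r_5 = 0.2485
beam 6: φ=90°, α=60°
  dir = (cos 60°, sin 60°) = (0.5000, 0.8660); from cell (2,2)
  next x-line at t=0.4800, next y-line at t=0.6351; Δt_x=2.0000, Δt_y=1.1547
    x: enter (3,2) at t=0.4800 ← occupied
  → r_6 = 0.4800
beam 7: φ=135°, α=105°
  dir = (cos 105°, sin 105°) = (-0.2588, 0.9659); from cell (2,2)
  next x-line at t=2.9364, next y-line at t=0.5694; Δt_x=3.8637, Δt_y=1.0353
    y: enter (2,3) at t=0.5694
    y: enter (2,4) at t=1.6047
    y: enter (2,5) at t=2.6400
    x: enter (1,5) at t=2.9364
    y: enter (1,6) at t=3.6752
    y: enter (1,7) at t=4.7105 ← occupied
  → r_7 = 4.7105

ranges = [1.8221, 1.6743, 1.5012, 0.2771, 0.2485, 0.4800, 4.7105]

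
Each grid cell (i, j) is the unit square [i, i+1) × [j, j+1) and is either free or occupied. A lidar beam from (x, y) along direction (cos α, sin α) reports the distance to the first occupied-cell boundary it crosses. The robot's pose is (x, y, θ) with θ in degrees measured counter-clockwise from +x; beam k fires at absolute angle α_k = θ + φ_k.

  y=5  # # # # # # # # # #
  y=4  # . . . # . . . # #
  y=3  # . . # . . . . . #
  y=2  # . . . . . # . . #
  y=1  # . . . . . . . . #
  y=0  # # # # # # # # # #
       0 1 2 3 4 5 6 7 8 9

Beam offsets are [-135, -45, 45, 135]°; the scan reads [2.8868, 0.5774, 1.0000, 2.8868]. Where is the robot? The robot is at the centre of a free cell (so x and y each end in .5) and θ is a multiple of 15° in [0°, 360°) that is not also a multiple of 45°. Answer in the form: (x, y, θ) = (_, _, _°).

The pose lattice has 28·16 = 448 candidates. Test each by forward raycasting.
  (1.5, 1.5, 330°): beam 1 = 0.5176 ≠ 2.8868 ✗
  (6.5, 4.5, 120°): beam 1 = 1.5529 ≠ 2.8868 ✗
  (5.5, 4.5, 60°): beam 1 = 1.9319 ≠ 2.8868 ✗
  …
  (3.5, 1.5, 285°): r_1=2.8868, r_2=0.5774, r_3=1.0000, r_4=2.8868 — all match ✓
No second candidate reproduces the full scan.

(x, y, θ) = (3.5, 1.5, 285°)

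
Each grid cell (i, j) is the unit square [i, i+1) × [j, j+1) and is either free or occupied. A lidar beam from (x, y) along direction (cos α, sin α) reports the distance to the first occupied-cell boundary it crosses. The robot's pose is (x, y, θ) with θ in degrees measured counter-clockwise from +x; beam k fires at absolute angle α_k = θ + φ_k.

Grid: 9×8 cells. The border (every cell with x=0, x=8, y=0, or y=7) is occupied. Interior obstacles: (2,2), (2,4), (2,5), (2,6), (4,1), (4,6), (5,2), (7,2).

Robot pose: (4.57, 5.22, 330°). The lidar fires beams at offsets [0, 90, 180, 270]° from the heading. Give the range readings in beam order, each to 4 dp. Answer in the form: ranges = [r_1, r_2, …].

beam 1: φ=0°, α=330°
  dir = (cos 330°, sin 330°) = (0.8660, -0.5000); from cell (4,5)
  next x-line at t=0.4965, next y-line at t=0.4400; Δt_x=1.1547, Δt_y=2.0000
    y: enter (4,4) at t=0.4400
    x: enter (5,4) at t=0.4965
    x: enter (6,4) at t=1.6512
    y: enter (6,3) at t=2.4400
    x: enter (7,3) at t=2.8059
    x: enter (8,3) at t=3.9606 ← occupied
  → r_1 = 3.9606
beam 2: φ=90°, α=60°
  dir = (cos 60°, sin 60°) = (0.5000, 0.8660); from cell (4,5)
  next x-line at t=0.8600, next y-line at t=0.9007; Δt_x=2.0000, Δt_y=1.1547
    x: enter (5,5) at t=0.8600
    y: enter (5,6) at t=0.9007
    y: enter (5,7) at t=2.0554 ← occupied
  → r_2 = 2.0554
beam 3: φ=180°, α=150°
  dir = (cos 150°, sin 150°) = (-0.8660, 0.5000); from cell (4,5)
  next x-line at t=0.6582, next y-line at t=1.5600; Δt_x=1.1547, Δt_y=2.0000
    x: enter (3,5) at t=0.6582
    y: enter (3,6) at t=1.5600
    x: enter (2,6) at t=1.8129 ← occupied
  → r_3 = 1.8129
beam 4: φ=270°, α=240°
  dir = (cos 240°, sin 240°) = (-0.5000, -0.8660); from cell (4,5)
  next x-line at t=1.1400, next y-line at t=0.2540; Δt_x=2.0000, Δt_y=1.1547
    y: enter (4,4) at t=0.2540
    x: enter (3,4) at t=1.1400
    y: enter (3,3) at t=1.4087
    y: enter (3,2) at t=2.5634
    x: enter (2,2) at t=3.1400 ← occupied
  → r_4 = 3.1400

ranges = [3.9606, 2.0554, 1.8129, 3.1400]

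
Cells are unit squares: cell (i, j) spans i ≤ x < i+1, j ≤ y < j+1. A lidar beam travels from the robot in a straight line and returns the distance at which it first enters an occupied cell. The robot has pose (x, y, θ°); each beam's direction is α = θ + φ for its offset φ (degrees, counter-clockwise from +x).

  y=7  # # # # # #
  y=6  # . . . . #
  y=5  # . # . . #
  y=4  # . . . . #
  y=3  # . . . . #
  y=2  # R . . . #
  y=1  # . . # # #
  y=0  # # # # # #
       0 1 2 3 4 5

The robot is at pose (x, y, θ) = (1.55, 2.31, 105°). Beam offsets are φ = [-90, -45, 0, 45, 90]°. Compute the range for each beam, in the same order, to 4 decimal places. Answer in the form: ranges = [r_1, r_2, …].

ranges = [3.5717, 5.4155, 2.1250, 0.6351, 0.5694]

beam 1: φ=-90°, α=15°
  direction (0.9659, 0.2588); cell (1,2); t to first gridline: x 0.4659, y 2.6660 (then +1.0353 / +3.8637)
    (2,2) via x @ 0.4659
    (3,2) via x @ 1.5012
    (4,2) via x @ 2.5364
    (4,3) via y @ 2.6660
    (5,3) via x @ 3.5717  # hit
  → r_1 = 3.5717
beam 2: φ=-45°, α=60°
  direction (0.5000, 0.8660); cell (1,2); t to first gridline: x 0.9000, y 0.7967 (then +2.0000 / +1.1547)
    (1,3) via y @ 0.7967
    (2,3) via x @ 0.9000
    (2,4) via y @ 1.9514
    (3,4) via x @ 2.9000
    (3,5) via y @ 3.1061
    (3,6) via y @ 4.2608
    (4,6) via x @ 4.9000
    (4,7) via y @ 5.4155  # hit
  → r_2 = 5.4155
beam 3: φ=0°, α=105°
  direction (-0.2588, 0.9659); cell (1,2); t to first gridline: x 2.1250, y 0.7143 (then +3.8637 / +1.0353)
    (1,3) via y @ 0.7143
    (1,4) via y @ 1.7496
    (0,4) via x @ 2.1250  # hit
  → r_3 = 2.1250
beam 4: φ=45°, α=150°
  direction (-0.8660, 0.5000); cell (1,2); t to first gridline: x 0.6351, y 1.3800 (then +1.1547 / +2.0000)
    (0,2) via x @ 0.6351  # hit
  → r_4 = 0.6351
beam 5: φ=90°, α=195°
  direction (-0.9659, -0.2588); cell (1,2); t to first gridline: x 0.5694, y 1.1977 (then +1.0353 / +3.8637)
    (0,2) via x @ 0.5694  # hit
  → r_5 = 0.5694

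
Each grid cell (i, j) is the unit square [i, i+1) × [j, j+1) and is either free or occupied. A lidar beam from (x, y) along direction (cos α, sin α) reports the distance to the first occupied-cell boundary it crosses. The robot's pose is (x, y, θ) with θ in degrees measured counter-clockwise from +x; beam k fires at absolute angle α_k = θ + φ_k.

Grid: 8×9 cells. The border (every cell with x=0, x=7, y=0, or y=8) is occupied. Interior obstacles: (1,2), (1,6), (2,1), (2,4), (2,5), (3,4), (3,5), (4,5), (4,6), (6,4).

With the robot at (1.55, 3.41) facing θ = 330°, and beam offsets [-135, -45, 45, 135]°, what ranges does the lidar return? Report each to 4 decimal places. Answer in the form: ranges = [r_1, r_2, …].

beam 1: φ=-135°, α=195°
  d=(-0.9659,-0.2588)  start (1,3)  tX=0.5694 tY=1.5841  stride 1/|dx|=1.0353 1/|dy|=3.8637
    cross x-line → (0,3), t=0.5694 (wall)
  → r_1 = 0.5694
beam 2: φ=-45°, α=285°
  d=(0.2588,-0.9659)  start (1,3)  tX=1.7387 tY=0.4245  stride 1/|dx|=3.8637 1/|dy|=1.0353
    cross y-line → (1,2), t=0.4245 (wall)
  → r_2 = 0.4245
beam 3: φ=45°, α=15°
  d=(0.9659,0.2588)  start (1,3)  tX=0.4659 tY=2.2796  stride 1/|dx|=1.0353 1/|dy|=3.8637
    cross x-line → (2,3), t=0.4659
    cross x-line → (3,3), t=1.5012
    cross y-line → (3,4), t=2.2796 (wall)
  → r_3 = 2.2796
beam 4: φ=135°, α=105°
  d=(-0.2588,0.9659)  start (1,3)  tX=2.1250 tY=0.6108  stride 1/|dx|=3.8637 1/|dy|=1.0353
    cross y-line → (1,4), t=0.6108
    cross y-line → (1,5), t=1.6461
    cross x-line → (0,5), t=2.1250 (wall)
  → r_4 = 2.1250

ranges = [0.5694, 0.4245, 2.2796, 2.1250]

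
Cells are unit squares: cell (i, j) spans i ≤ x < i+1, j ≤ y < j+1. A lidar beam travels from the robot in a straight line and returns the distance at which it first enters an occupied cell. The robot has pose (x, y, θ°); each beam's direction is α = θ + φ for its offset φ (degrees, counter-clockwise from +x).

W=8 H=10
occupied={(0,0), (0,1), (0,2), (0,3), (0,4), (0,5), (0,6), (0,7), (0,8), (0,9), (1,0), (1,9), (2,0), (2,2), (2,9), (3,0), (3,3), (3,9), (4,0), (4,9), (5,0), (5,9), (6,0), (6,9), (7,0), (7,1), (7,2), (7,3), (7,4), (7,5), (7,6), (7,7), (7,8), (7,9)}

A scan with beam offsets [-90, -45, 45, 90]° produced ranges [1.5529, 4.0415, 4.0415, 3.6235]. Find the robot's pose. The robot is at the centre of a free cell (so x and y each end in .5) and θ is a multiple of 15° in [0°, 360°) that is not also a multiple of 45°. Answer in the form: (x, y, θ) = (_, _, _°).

The pose lattice has 46·16 = 736 candidates. Test each by forward raycasting.
  (5.5, 7.5, 15°): beam 1 = 5.7956 ≠ 1.5529 ✗
  (5.5, 2.5, 120°): beam 1 = 1.7321 ≠ 1.5529 ✗
  (5.5, 7.5, 105°): beam 2 = 1.7321 ≠ 4.0415 ✗
  …
  (3.5, 5.5, 15°): r_1=1.5529, r_2=4.0415, r_3=4.0415, r_4=3.6235 — all match ✓
Unique over the lattice → pose = (3.5, 5.5, 15°).

(x, y, θ) = (3.5, 5.5, 15°)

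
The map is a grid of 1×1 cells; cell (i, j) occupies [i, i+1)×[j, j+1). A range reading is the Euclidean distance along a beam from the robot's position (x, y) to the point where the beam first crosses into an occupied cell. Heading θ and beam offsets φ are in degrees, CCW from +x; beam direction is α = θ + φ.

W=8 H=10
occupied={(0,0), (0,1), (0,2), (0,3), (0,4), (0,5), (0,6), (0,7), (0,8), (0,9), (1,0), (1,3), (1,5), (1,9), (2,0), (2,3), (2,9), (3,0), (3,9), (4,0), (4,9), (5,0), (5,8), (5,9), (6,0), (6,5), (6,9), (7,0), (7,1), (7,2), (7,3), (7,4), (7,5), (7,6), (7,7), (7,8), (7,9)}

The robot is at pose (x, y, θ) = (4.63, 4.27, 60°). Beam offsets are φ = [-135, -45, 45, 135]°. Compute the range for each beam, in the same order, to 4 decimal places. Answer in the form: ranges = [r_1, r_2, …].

ranges = [3.3854, 2.4536, 4.8969, 1.6875]

beam 1: φ=-135°, α=285°
  cosα=0.2588 sinα=-0.9659 | (4,4) | tMaxX 1.4296 tMaxY 0.2795 | tΔX 3.8637 tΔY 1.0353
    t=0.2795 [y] (4,3)
    t=1.3148 [y] (4,2)
    t=1.4296 [x] (5,2)
    t=2.3501 [y] (5,1)
    t=3.3854 [y] (5,0) — stop
  → r_1 = 3.3854
beam 2: φ=-45°, α=15°
  cosα=0.9659 sinα=0.2588 | (4,4) | tMaxX 0.3831 tMaxY 2.8205 | tΔX 1.0353 tΔY 3.8637
    t=0.3831 [x] (5,4)
    t=1.4183 [x] (6,4)
    t=2.4536 [x] (7,4) — stop
  → r_2 = 2.4536
beam 3: φ=45°, α=105°
  cosα=-0.2588 sinα=0.9659 | (4,4) | tMaxX 2.4341 tMaxY 0.7558 | tΔX 3.8637 tΔY 1.0353
    t=0.7558 [y] (4,5)
    t=1.7910 [y] (4,6)
    t=2.4341 [x] (3,6)
    t=2.8263 [y] (3,7)
    t=3.8616 [y] (3,8)
    t=4.8969 [y] (3,9) — stop
  → r_3 = 4.8969
beam 4: φ=135°, α=195°
  cosα=-0.9659 sinα=-0.2588 | (4,4) | tMaxX 0.6522 tMaxY 1.0432 | tΔX 1.0353 tΔY 3.8637
    t=0.6522 [x] (3,4)
    t=1.0432 [y] (3,3)
    t=1.6875 [x] (2,3) — stop
  → r_4 = 1.6875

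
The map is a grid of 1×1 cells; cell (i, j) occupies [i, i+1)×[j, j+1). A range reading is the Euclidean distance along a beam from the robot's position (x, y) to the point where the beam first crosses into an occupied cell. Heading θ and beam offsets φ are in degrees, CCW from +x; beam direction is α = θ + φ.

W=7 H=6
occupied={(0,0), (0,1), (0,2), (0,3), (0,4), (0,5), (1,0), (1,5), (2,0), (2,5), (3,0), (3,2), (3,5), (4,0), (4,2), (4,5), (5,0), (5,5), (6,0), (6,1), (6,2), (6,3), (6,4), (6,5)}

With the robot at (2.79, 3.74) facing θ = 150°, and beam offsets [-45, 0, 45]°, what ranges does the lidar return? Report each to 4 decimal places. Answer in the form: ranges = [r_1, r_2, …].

ranges = [1.3044, 2.0669, 1.8531]

beam 1: φ=-45°, α=105°
  cosα=-0.2588 sinα=0.9659 | (2,3) | tMaxX 3.0523 tMaxY 0.2692 | tΔX 3.8637 tΔY 1.0353
    t=0.2692 [y] (2,4)
    t=1.3044 [y] (2,5) — stop
  → r_1 = 1.3044
beam 2: φ=0°, α=150°
  cosα=-0.8660 sinα=0.5000 | (2,3) | tMaxX 0.9122 tMaxY 0.5200 | tΔX 1.1547 tΔY 2.0000
    t=0.5200 [y] (2,4)
    t=0.9122 [x] (1,4)
    t=2.0669 [x] (0,4) — stop
  → r_2 = 2.0669
beam 3: φ=45°, α=195°
  cosα=-0.9659 sinα=-0.2588 | (2,3) | tMaxX 0.8179 tMaxY 2.8591 | tΔX 1.0353 tΔY 3.8637
    t=0.8179 [x] (1,3)
    t=1.8531 [x] (0,3) — stop
  → r_3 = 1.8531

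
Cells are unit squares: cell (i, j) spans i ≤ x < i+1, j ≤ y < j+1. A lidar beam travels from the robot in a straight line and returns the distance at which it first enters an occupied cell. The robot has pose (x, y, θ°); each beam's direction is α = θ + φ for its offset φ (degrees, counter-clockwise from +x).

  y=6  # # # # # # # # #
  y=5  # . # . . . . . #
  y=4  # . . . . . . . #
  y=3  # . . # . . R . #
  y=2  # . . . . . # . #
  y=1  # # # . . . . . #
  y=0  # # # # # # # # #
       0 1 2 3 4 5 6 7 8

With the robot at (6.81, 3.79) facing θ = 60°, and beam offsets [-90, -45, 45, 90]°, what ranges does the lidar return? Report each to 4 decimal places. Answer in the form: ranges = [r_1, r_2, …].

ranges = [1.3741, 1.2320, 2.2880, 4.3994]

beam 1: φ=-90°, α=330°
  direction (0.8660, -0.5000); cell (6,3); t to first gridline: x 0.2194, y 1.5800 (then +1.1547 / +2.0000)
    (7,3) via x @ 0.2194
    (8,3) via x @ 1.3741  # hit
  → r_1 = 1.3741
beam 2: φ=-45°, α=15°
  direction (0.9659, 0.2588); cell (6,3); t to first gridline: x 0.1967, y 0.8114 (then +1.0353 / +3.8637)
    (7,3) via x @ 0.1967
    (7,4) via y @ 0.8114
    (8,4) via x @ 1.2320  # hit
  → r_2 = 1.2320
beam 3: φ=45°, α=105°
  direction (-0.2588, 0.9659); cell (6,3); t to first gridline: x 3.1296, y 0.2174 (then +3.8637 / +1.0353)
    (6,4) via y @ 0.2174
    (6,5) via y @ 1.2527
    (6,6) via y @ 2.2880  # hit
  → r_3 = 2.2880
beam 4: φ=90°, α=150°
  direction (-0.8660, 0.5000); cell (6,3); t to first gridline: x 0.9353, y 0.4200 (then +1.1547 / +2.0000)
    (6,4) via y @ 0.4200
    (5,4) via x @ 0.9353
    (4,4) via x @ 2.0900
    (4,5) via y @ 2.4200
    (3,5) via x @ 3.2447
    (2,5) via x @ 4.3994  # hit
  → r_4 = 4.3994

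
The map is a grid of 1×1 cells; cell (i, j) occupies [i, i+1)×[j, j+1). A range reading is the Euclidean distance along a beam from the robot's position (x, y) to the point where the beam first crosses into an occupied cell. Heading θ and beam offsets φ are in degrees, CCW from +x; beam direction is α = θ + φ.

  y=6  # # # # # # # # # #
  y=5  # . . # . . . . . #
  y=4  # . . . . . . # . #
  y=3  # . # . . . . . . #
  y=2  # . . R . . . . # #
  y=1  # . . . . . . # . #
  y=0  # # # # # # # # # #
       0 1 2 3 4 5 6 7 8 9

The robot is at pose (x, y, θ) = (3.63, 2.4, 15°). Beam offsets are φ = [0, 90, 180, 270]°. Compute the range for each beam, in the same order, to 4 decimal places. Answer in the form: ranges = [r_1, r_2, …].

beam 1: φ=0°, α=15°
  d=(0.9659,0.2588)  start (3,2)  tX=0.3831 tY=2.3182  stride 1/|dx|=1.0353 1/|dy|=3.8637
    cross x-line → (4,2), t=0.3831
    cross x-line → (5,2), t=1.4183
    cross y-line → (5,3), t=2.3182
    cross x-line → (6,3), t=2.4536
    cross x-line → (7,3), t=3.4889
    cross x-line → (8,3), t=4.5242
    cross x-line → (9,3), t=5.5594 (wall)
  → r_1 = 5.5594
beam 2: φ=90°, α=105°
  d=(-0.2588,0.9659)  start (3,2)  tX=2.4341 tY=0.6212  stride 1/|dx|=3.8637 1/|dy|=1.0353
    cross y-line → (3,3), t=0.6212
    cross y-line → (3,4), t=1.6564
    cross x-line → (2,4), t=2.4341
    cross y-line → (2,5), t=2.6917
    cross y-line → (2,6), t=3.7270 (wall)
  → r_2 = 3.7270
beam 3: φ=180°, α=195°
  d=(-0.9659,-0.2588)  start (3,2)  tX=0.6522 tY=1.5455  stride 1/|dx|=1.0353 1/|dy|=3.8637
    cross x-line → (2,2), t=0.6522
    cross y-line → (2,1), t=1.5455
    cross x-line → (1,1), t=1.6875
    cross x-line → (0,1), t=2.7228 (wall)
  → r_3 = 2.7228
beam 4: φ=270°, α=285°
  d=(0.2588,-0.9659)  start (3,2)  tX=1.4296 tY=0.4141  stride 1/|dx|=3.8637 1/|dy|=1.0353
    cross y-line → (3,1), t=0.4141
    cross x-line → (4,1), t=1.4296
    cross y-line → (4,0), t=1.4494 (wall)
  → r_4 = 1.4494

ranges = [5.5594, 3.7270, 2.7228, 1.4494]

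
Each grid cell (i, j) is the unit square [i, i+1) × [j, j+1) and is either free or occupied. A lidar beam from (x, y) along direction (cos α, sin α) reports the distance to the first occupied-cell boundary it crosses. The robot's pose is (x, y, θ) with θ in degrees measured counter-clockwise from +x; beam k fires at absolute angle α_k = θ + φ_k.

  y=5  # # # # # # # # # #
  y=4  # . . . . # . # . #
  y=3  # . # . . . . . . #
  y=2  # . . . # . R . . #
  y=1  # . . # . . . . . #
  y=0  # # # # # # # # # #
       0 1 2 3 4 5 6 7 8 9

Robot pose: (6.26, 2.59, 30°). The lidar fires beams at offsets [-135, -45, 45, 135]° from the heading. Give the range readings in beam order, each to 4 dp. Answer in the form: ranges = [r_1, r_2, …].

ranges = [1.6461, 2.8367, 2.4950, 1.3044]

beam 1: φ=-135°, α=255°
  d=(-0.2588,-0.9659)  start (6,2)  tX=1.0046 tY=0.6108  stride 1/|dx|=3.8637 1/|dy|=1.0353
    cross y-line → (6,1), t=0.6108
    cross x-line → (5,1), t=1.0046
    cross y-line → (5,0), t=1.6461 (wall)
  → r_1 = 1.6461
beam 2: φ=-45°, α=345°
  d=(0.9659,-0.2588)  start (6,2)  tX=0.7661 tY=2.2796  stride 1/|dx|=1.0353 1/|dy|=3.8637
    cross x-line → (7,2), t=0.7661
    cross x-line → (8,2), t=1.8014
    cross y-line → (8,1), t=2.2796
    cross x-line → (9,1), t=2.8367 (wall)
  → r_2 = 2.8367
beam 3: φ=45°, α=75°
  d=(0.2588,0.9659)  start (6,2)  tX=2.8591 tY=0.4245  stride 1/|dx|=3.8637 1/|dy|=1.0353
    cross y-line → (6,3), t=0.4245
    cross y-line → (6,4), t=1.4597
    cross y-line → (6,5), t=2.4950 (wall)
  → r_3 = 2.4950
beam 4: φ=135°, α=165°
  d=(-0.9659,0.2588)  start (6,2)  tX=0.2692 tY=1.5841  stride 1/|dx|=1.0353 1/|dy|=3.8637
    cross x-line → (5,2), t=0.2692
    cross x-line → (4,2), t=1.3044 (wall)
  → r_4 = 1.3044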